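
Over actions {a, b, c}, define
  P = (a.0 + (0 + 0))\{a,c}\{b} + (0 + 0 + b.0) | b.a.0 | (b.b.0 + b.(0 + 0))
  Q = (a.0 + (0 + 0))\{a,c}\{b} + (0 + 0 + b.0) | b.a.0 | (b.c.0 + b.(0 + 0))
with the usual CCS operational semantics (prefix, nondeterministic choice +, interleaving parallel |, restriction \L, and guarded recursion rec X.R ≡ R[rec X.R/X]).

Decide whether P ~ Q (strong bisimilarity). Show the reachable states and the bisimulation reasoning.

Reachable graph of P (24 states):
  p0 = (a.0 + (0 + 0))\{a,c}\{b} + (0 + 0 + b.0) | b.a.0 | (b.b.0 + b.(0 + 0)) | ··b··> p1, ··b··> p2, ··b··> p3, ··b··> p4
  p1 = (0 + 0 + b.0) | a.0 | (b.b.0 + b.(0 + 0)) | ··a··> p5, ··b··> p6, ··b··> p7, ··b··> p8
  p2 = (0 + 0 + b.0) | b.a.0 | (0 + 0) | ··b··> p6, ··b··> p9
  p3 = (0 + 0 + b.0) | b.a.0 | b.0 | ··b··> p10, ··b··> p11, ··b··> p7
  p4 = 0 | b.a.0 | (b.b.0 + b.(0 + 0)) | ··b··> p11, ··b··> p8, ··b··> p9
  p5 = (0 + 0 + b.0) | 0 | (b.b.0 + b.(0 + 0)) | ··b··> p12, ··b··> p13, ··b··> p14
  p6 = (0 + 0 + b.0) | a.0 | (0 + 0) | ··a··> p12, ··b··> p15
  p7 = (0 + 0 + b.0) | a.0 | b.0 | ··a··> p13, ··b··> p16, ··b··> p17
  p8 = 0 | a.0 | (b.b.0 + b.(0 + 0)) | ··a··> p14, ··b··> p15, ··b··> p17
  p9 = 0 | b.a.0 | (0 + 0) | ··b··> p15
  p10 = (0 + 0 + b.0) | b.a.0 | 0 | ··b··> p16, ··b··> p18
  p11 = 0 | b.a.0 | b.0 | ··b··> p17, ··b··> p18
  p12 = (0 + 0 + b.0) | 0 | (0 + 0) | ··b··> p19
  p13 = (0 + 0 + b.0) | 0 | b.0 | ··b··> p20, ··b··> p21
  p14 = 0 | 0 | (b.b.0 + b.(0 + 0)) | ··b··> p19, ··b··> p21
  p15 = 0 | a.0 | (0 + 0) | ··a··> p19
  p16 = (0 + 0 + b.0) | a.0 | 0 | ··a··> p20, ··b··> p22
  p17 = 0 | a.0 | b.0 | ··a··> p21, ··b··> p22
  p18 = 0 | b.a.0 | 0 | ··b··> p22
  p19 = 0 | 0 | (0 + 0) | ·
  p20 = (0 + 0 + b.0) | 0 | 0 | ··b··> p23
  p21 = 0 | 0 | b.0 | ··b··> p23
  p22 = 0 | a.0 | 0 | ··a··> p23
  p23 = 0 | 0 | 0 | ·
Reachable graph of Q (24 states):
  q0 = (a.0 + (0 + 0))\{a,c}\{b} + (0 + 0 + b.0) | b.a.0 | (b.c.0 + b.(0 + 0)) | ··b··> q1, ··b··> q2, ··b··> q3, ··b··> q4
  q1 = (0 + 0 + b.0) | a.0 | (b.c.0 + b.(0 + 0)) | ··a··> q5, ··b··> q6, ··b··> q7, ··b··> q8
  q2 = (0 + 0 + b.0) | b.a.0 | (0 + 0) | ··b··> q6, ··b··> q9
  q3 = (0 + 0 + b.0) | b.a.0 | c.0 | ··b··> q10, ··b··> q7, ··c··> q11
  q4 = 0 | b.a.0 | (b.c.0 + b.(0 + 0)) | ··b··> q10, ··b··> q8, ··b··> q9
  q5 = (0 + 0 + b.0) | 0 | (b.c.0 + b.(0 + 0)) | ··b··> q12, ··b··> q13, ··b··> q14
  q6 = (0 + 0 + b.0) | a.0 | (0 + 0) | ··a··> q12, ··b··> q15
  q7 = (0 + 0 + b.0) | a.0 | c.0 | ··a··> q13, ··b··> q16, ··c··> q17
  q8 = 0 | a.0 | (b.c.0 + b.(0 + 0)) | ··a··> q14, ··b··> q15, ··b··> q16
  q9 = 0 | b.a.0 | (0 + 0) | ··b··> q15
  q10 = 0 | b.a.0 | c.0 | ··b··> q16, ··c··> q18
  q11 = (0 + 0 + b.0) | b.a.0 | 0 | ··b··> q17, ··b··> q18
  q12 = (0 + 0 + b.0) | 0 | (0 + 0) | ··b··> q19
  q13 = (0 + 0 + b.0) | 0 | c.0 | ··b··> q20, ··c··> q21
  q14 = 0 | 0 | (b.c.0 + b.(0 + 0)) | ··b··> q19, ··b··> q20
  q15 = 0 | a.0 | (0 + 0) | ··a··> q19
  q16 = 0 | a.0 | c.0 | ··a··> q20, ··c··> q22
  q17 = (0 + 0 + b.0) | a.0 | 0 | ··a··> q21, ··b··> q22
  q18 = 0 | b.a.0 | 0 | ··b··> q22
  q19 = 0 | 0 | (0 + 0) | ·
  q20 = 0 | 0 | c.0 | ··c··> q23
  q21 = (0 + 0 + b.0) | 0 | 0 | ··b··> q23
  q22 = 0 | a.0 | 0 | ··a··> q23
  q23 = 0 | 0 | 0 | ·
Bisimilarity quotient blocks:
  B0 = {p0}
  B1 = {p4}
  B2 = {p8}
  B3 = {p14}
  B4 = {p19, p23, q19, q23}
  B5 = {p12, p20, p21, q12, q21}
  B6 = {p16, p17, p6, q17, q6}
  B7 = {p15, p22, q15, q22}
  B8 = {p10, p11, p2, q11, q2}
  B9 = {p18, p9, q18, q9}
  B10 = {p3}
  B11 = {p7}
  B12 = {p13}
  B13 = {p1}
  B14 = {p5}
  B15 = {q0}
  B16 = {q1}
  B17 = {q5}
  B18 = {q14}
  B19 = {q20}
  B20 = {q13}
  B21 = {q8}
  B22 = {q16}
  B23 = {q7}
  B24 = {q4}
  B25 = {q10}
  B26 = {q3}
p0 ∈ B0, q0 ∈ B15 → different blocks

P ≁ Q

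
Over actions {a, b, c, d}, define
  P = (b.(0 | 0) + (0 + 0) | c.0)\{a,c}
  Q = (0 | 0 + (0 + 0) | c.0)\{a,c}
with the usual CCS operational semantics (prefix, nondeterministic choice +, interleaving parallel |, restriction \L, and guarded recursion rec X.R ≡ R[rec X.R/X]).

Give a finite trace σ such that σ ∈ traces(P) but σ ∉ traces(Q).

LTS(P): 2 reachable states
  p0 = (b.(0 | 0) + (0 + 0) | c.0)\{a,c} ⊢ --b--▸ p1
  p1 = (0 | 0)\{a,c} ⊢ deadlocked
LTS(Q): 1 reachable states
  q0 = (0 | 0 + (0 + 0) | c.0)\{a,c} ⊢ deadlocked
Trace ⟨b⟩ through P, begin at {p0}:
  step 1 (b): {p1}
  ✓ P
Trace ⟨b⟩ through Q, begin at {q0}:
  step 1 (b): ∅ (Q stuck)

b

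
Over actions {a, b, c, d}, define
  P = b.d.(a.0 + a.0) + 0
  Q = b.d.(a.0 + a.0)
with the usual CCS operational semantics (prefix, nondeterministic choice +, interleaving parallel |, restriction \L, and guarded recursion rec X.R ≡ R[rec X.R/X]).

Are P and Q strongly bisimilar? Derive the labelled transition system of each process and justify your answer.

Reachable graph of P (4 states):
  m0 = b.d.(a.0 + a.0) + 0 | -b-> m1
  m1 = d.(a.0 + a.0) | -d-> m2
  m2 = a.0 + a.0 | -a-> m3
  m3 = 0 | ∅
Reachable graph of Q (4 states):
  n0 = b.d.(a.0 + a.0) | -b-> n1
  n1 = d.(a.0 + a.0) | -d-> n2
  n2 = a.0 + a.0 | -a-> n3
  n3 = 0 | ∅
Coarsest stable partition (strong bisimilarity classes):
  B0 = {m0, n0}
  B1 = {m1, n1}
  B2 = {m2, n2}
  B3 = {m3, n3}
m0 ∈ B0, n0 ∈ B0 → same block

bisimilar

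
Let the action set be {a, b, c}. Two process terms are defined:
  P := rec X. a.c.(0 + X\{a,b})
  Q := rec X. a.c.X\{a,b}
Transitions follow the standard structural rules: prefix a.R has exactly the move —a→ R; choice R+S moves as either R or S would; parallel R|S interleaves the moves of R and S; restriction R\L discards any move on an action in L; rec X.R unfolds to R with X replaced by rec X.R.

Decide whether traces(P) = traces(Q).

P's transition system — 3 states:
  p0 = rec X. a.c.(0 + X\{a,b}) → -a-> p1
  p1 = c.(0 + (rec X. a.c.(0 + X\{a,b}))\{a,b}) → -c-> p2
  p2 = 0 + (rec X. a.c.(0 + X\{a,b}))\{a,b} → ∅
Q's transition system — 3 states:
  q0 = rec X. a.c.X\{a,b} → -a-> q1
  q1 = c.(rec X. a.c.X\{a,b})\{a,b} → -c-> q2
  q2 = (rec X. a.c.X\{a,b})\{a,b} → ∅
Coarsest stable partition (strong bisimilarity classes):
  B0 = {p0, q0}
  B1 = {p1, q1}
  B2 = {p2, q2}
p0 ∈ B0, q0 ∈ B0 → same block
Bisimilar ⇒ trace-equivalent.

YES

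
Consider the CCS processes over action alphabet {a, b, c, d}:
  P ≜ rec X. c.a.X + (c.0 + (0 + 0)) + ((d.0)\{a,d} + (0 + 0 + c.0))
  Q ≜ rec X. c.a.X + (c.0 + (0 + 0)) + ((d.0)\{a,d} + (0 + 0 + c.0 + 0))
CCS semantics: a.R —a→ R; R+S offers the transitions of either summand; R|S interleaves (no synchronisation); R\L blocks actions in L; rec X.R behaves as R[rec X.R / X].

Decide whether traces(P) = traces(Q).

P's transition system — 3 states:
  p0 = rec X. c.a.X + (c.0 + (0 + 0)) + ((d.0)\{a,d} + (0 + 0 + c.0)) :: --c--▸ p1, --c--▸ p2
  p1 = 0 :: deadlocked
  p2 = a.(rec X. c.a.X + (c.0 + (0 + 0)) + ((d.0)\{a,d} + (0 + 0 + c.0))) :: --a--▸ p0
Q's transition system — 3 states:
  q0 = rec X. c.a.X + (c.0 + (0 + 0)) + ((d.0)\{a,d} + (0 + 0 + c.0 + 0)) :: --c--▸ q1, --c--▸ q2
  q1 = 0 :: deadlocked
  q2 = a.(rec X. c.a.X + (c.0 + (0 + 0)) + ((d.0)\{a,d} + (0 + 0 + c.0 + 0))) :: --a--▸ q0
Coarsest stable partition (strong bisimilarity classes):
  B0 = {p0, q0}
  B1 = {p2, q2}
  B2 = {p1, q1}
p0 ∈ B0, q0 ∈ B0 → same block
Bisimilar ⇒ trace-equivalent.

YES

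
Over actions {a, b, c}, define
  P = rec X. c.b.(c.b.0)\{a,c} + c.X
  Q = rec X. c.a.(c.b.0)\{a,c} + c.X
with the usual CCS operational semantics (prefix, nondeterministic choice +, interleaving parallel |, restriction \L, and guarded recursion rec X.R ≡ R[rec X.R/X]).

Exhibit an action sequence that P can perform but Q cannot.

cb

Reachable graph of P (3 states):
  p0 = rec X. c.b.(c.b.0)\{a,c} + c.X → --c--▸ p0, --c--▸ p1
  p1 = b.(c.b.0)\{a,c} → --b--▸ p2
  p2 = (c.b.0)\{a,c} → deadlocked
Reachable graph of Q (3 states):
  q0 = rec X. c.a.(c.b.0)\{a,c} + c.X → --c--▸ q0, --c--▸ q1
  q1 = a.(c.b.0)\{a,c} → --a--▸ q2
  q2 = (c.b.0)\{a,c} → deadlocked
Trace ⟨cb⟩ through P, begin at {p0}:
  step 1 (c): {p0, p1}
  step 2 (b): {p2}
  — P admits the full trace.
Trace ⟨cb⟩ through Q, begin at {q0}:
  step 1 (c): {q0, q1}
  step 2 (b): ∅ (Q stuck)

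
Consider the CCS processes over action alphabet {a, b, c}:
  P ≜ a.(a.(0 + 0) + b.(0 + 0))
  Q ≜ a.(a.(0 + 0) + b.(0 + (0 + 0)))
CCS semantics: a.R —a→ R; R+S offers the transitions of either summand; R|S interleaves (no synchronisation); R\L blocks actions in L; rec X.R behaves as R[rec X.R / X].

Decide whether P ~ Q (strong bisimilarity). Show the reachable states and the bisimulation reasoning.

YES

Reachable graph of P (3 states):
  p0 = a.(a.(0 + 0) + b.(0 + 0)) | —a→ p1
  p1 = a.(0 + 0) + b.(0 + 0) | —a→ p2, —b→ p2
  p2 = 0 + 0 | deadlocked
Reachable graph of Q (4 states):
  q0 = a.(a.(0 + 0) + b.(0 + (0 + 0))) | —a→ q1
  q1 = a.(0 + 0) + b.(0 + (0 + 0)) | —a→ q2, —b→ q3
  q2 = 0 + 0 | deadlocked
  q3 = 0 + (0 + 0) | deadlocked
Partition-refinement fixed point:
  B0 = {p0, q0}
  B1 = {p1, q1}
  B2 = {p2, q2, q3}
p0 ∈ B0, q0 ∈ B0 → same block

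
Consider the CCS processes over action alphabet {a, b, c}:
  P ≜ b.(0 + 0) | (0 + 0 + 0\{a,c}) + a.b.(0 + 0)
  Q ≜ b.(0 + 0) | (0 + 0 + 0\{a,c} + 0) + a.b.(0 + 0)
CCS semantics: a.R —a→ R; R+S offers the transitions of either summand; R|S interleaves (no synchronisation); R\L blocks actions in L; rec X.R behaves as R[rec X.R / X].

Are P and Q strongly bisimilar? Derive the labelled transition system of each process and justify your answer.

Reachable graph of P (4 states):
  u0 = b.(0 + 0) | (0 + 0 + 0\{a,c}) + a.b.(0 + 0) | --a--▸ u1, --b--▸ u2
  u1 = b.(0 + 0) | --b--▸ u3
  u2 = (0 + 0) | (0 + 0 + 0\{a,c}) | ·
  u3 = 0 + 0 | ·
Reachable graph of Q (4 states):
  v0 = b.(0 + 0) | (0 + 0 + 0\{a,c} + 0) + a.b.(0 + 0) | --a--▸ v1, --b--▸ v2
  v1 = b.(0 + 0) | --b--▸ v3
  v2 = (0 + 0) | (0 + 0 + 0\{a,c} + 0) | ·
  v3 = 0 + 0 | ·
Bisimilarity quotient blocks:
  B0 = {u0, v0}
  B1 = {u1, v1}
  B2 = {u2, u3, v2, v3}
u0 ∈ B0, v0 ∈ B0 → same block

P ~ Q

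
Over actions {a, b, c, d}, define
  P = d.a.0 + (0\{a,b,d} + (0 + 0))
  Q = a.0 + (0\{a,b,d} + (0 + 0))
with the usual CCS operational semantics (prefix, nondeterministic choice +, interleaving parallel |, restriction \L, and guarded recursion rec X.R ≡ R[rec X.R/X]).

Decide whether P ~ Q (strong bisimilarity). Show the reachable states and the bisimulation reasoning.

Reachable graph of P (3 states):
  u0 = d.a.0 + (0\{a,b,d} + (0 + 0)) → ··d··> u1
  u1 = a.0 → ··a··> u2
  u2 = 0 → ·
Reachable graph of Q (2 states):
  v0 = a.0 + (0\{a,b,d} + (0 + 0)) → ··a··> v1
  v1 = 0 → ·
Coarsest stable partition (strong bisimilarity classes):
  B0 = {u0}
  B1 = {u1, v0}
  B2 = {u2, v1}
u0 ∈ B0, v0 ∈ B1 → different blocks

NO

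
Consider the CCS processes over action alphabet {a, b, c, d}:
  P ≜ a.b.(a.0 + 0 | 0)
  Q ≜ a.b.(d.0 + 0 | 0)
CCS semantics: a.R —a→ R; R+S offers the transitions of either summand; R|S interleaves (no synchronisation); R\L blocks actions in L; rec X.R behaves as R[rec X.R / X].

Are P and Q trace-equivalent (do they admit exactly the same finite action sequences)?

Reachable graph of P (4 states):
  p0 = a.b.(a.0 + 0 | 0) | =a=> p1
  p1 = b.(a.0 + 0 | 0) | =b=> p2
  p2 = a.0 + 0 | 0 | =a=> p3
  p3 = 0 | stopped
Reachable graph of Q (4 states):
  q0 = a.b.(d.0 + 0 | 0) | =a=> q1
  q1 = b.(d.0 + 0 | 0) | =b=> q2
  q2 = d.0 + 0 | 0 | =d=> q3
  q3 = 0 | stopped
Run σ = ⟨aba⟩ on P: start {p0}
  after a @ step 1: {p1}
  after b @ step 2: {p2}
  after a @ step 3: {p3}
  ✓ P
Run σ = ⟨aba⟩ on Q: start {q0}
  after a @ step 1: {q1}
  after b @ step 2: {q2}
  after a @ step 3: ∅ (Q stuck)

traces(P) ≠ traces(Q) — witness ⟨aba⟩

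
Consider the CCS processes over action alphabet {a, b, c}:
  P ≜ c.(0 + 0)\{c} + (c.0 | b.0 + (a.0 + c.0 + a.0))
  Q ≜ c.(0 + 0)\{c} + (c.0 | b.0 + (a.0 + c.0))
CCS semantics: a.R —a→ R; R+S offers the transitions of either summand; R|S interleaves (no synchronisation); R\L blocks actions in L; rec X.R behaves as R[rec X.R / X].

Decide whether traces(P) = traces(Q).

P's transition system — 6 states:
  p0 = c.(0 + 0)\{c} + (c.0 | b.0 + (a.0 + c.0 + a.0)) → —a→ p1, —b→ p2, —c→ p1, —c→ p3, —c→ p4
  p1 = 0 → ·
  p2 = c.0 | 0 → —c→ p5
  p3 = (0 + 0)\{c} → ·
  p4 = 0 | b.0 → —b→ p5
  p5 = 0 | 0 → ·
Q's transition system — 6 states:
  q0 = c.(0 + 0)\{c} + (c.0 | b.0 + (a.0 + c.0)) → —a→ q1, —b→ q2, —c→ q1, —c→ q3, —c→ q4
  q1 = 0 → ·
  q2 = c.0 | 0 → —c→ q5
  q3 = (0 + 0)\{c} → ·
  q4 = 0 | b.0 → —b→ q5
  q5 = 0 | 0 → ·
Coarsest stable partition (strong bisimilarity classes):
  B0 = {p0, q0}
  B1 = {p1, p3, p5, q1, q3, q5}
  B2 = {p2, q2}
  B3 = {p4, q4}
p0 ∈ B0, q0 ∈ B0 → same block
Bisimilar ⇒ trace-equivalent.

trace-equivalent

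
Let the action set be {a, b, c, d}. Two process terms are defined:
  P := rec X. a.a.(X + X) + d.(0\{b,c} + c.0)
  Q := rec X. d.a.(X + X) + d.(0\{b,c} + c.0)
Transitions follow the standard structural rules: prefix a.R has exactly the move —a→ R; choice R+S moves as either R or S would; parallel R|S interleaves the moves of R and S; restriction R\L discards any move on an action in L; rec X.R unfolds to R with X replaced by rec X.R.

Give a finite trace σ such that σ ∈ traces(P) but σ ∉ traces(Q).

LTS(P): 5 reachable states
  u0 = rec X. a.a.(X + X) + d.(0\{b,c} + c.0) has moves =a=> u1, =d=> u2
  u1 = a.((rec X. a.a.(X + X) + d.(0\{b,c} + c.0)) + (rec X. a.a.(X + X) + d.(0\{b,c} + c.0))) has moves =a=> u3
  u2 = 0\{b,c} + c.0 has moves =c=> u4
  u3 = (rec X. a.a.(X + X) + d.(0\{b,c} + c.0)) + (rec X. a.a.(X + X) + d.(0\{b,c} + c.0)) has moves =a=> u1, =d=> u2
  u4 = 0 has moves (no moves)
LTS(Q): 5 reachable states
  v0 = rec X. d.a.(X + X) + d.(0\{b,c} + c.0) has moves =d=> v1, =d=> v2
  v1 = 0\{b,c} + c.0 has moves =c=> v3
  v2 = a.((rec X. d.a.(X + X) + d.(0\{b,c} + c.0)) + (rec X. d.a.(X + X) + d.(0\{b,c} + c.0))) has moves =a=> v4
  v3 = 0 has moves (no moves)
  v4 = (rec X. d.a.(X + X) + d.(0\{b,c} + c.0)) + (rec X. d.a.(X + X) + d.(0\{b,c} + c.0)) has moves =d=> v1, =d=> v2
Trace ⟨a⟩ through P, begin at {u0}:
  step 1 (a): {u1}
  P completes σ.
Trace ⟨a⟩ through Q, begin at {v0}:
  step 1 (a): no successor for Q

a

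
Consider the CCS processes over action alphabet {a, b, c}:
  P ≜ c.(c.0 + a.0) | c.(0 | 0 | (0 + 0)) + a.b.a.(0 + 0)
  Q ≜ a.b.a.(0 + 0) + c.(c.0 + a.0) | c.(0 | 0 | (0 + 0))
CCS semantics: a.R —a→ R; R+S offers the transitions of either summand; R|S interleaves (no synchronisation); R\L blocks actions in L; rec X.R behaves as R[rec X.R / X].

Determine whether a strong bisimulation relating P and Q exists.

P's transition system — 9 states:
  u0 = c.(c.0 + a.0) | c.(0 | 0 | (0 + 0)) + a.b.a.(0 + 0) → —a→ u1, —c→ u2, —c→ u3
  u1 = b.a.(0 + 0) → —b→ u4
  u2 = (c.0 + a.0) | c.(0 | 0 | (0 + 0)) → —a→ u5, —c→ u5, —c→ u6
  u3 = c.(c.0 + a.0) | (0 | 0 | (0 + 0)) → —c→ u6
  u4 = a.(0 + 0) → —a→ u7
  u5 = 0 | c.(0 | 0 | (0 + 0)) → —c→ u8
  u6 = (c.0 + a.0) | (0 | 0 | (0 + 0)) → —a→ u8, —c→ u8
  u7 = 0 + 0 → stopped
  u8 = 0 | (0 | 0 | (0 + 0)) → stopped
Q's transition system — 9 states:
  v0 = a.b.a.(0 + 0) + c.(c.0 + a.0) | c.(0 | 0 | (0 + 0)) → —a→ v1, —c→ v2, —c→ v3
  v1 = b.a.(0 + 0) → —b→ v4
  v2 = (c.0 + a.0) | c.(0 | 0 | (0 + 0)) → —a→ v5, —c→ v5, —c→ v6
  v3 = c.(c.0 + a.0) | (0 | 0 | (0 + 0)) → —c→ v6
  v4 = a.(0 + 0) → —a→ v7
  v5 = 0 | c.(0 | 0 | (0 + 0)) → —c→ v8
  v6 = (c.0 + a.0) | (0 | 0 | (0 + 0)) → —a→ v8, —c→ v8
  v7 = 0 + 0 → stopped
  v8 = 0 | (0 | 0 | (0 + 0)) → stopped
Bisimilarity quotient blocks:
  B0 = {u0, v0}
  B1 = {u1, v1}
  B2 = {u4, v4}
  B3 = {u7, u8, v7, v8}
  B4 = {u3, v3}
  B5 = {u6, v6}
  B6 = {u2, v2}
  B7 = {u5, v5}
u0 ∈ B0, v0 ∈ B0 → same block

bisimilar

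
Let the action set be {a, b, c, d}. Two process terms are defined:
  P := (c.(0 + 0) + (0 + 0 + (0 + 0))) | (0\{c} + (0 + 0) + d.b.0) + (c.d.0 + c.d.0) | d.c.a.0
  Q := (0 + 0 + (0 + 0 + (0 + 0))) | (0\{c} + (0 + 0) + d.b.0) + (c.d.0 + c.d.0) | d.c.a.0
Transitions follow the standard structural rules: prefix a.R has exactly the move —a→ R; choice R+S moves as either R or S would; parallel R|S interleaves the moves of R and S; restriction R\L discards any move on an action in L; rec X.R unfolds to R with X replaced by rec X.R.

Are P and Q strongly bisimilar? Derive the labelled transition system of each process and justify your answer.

Reachable graph of P (17 states):
  u0 = (c.(0 + 0) + (0 + 0 + (0 + 0))) | (0\{c} + (0 + 0) + d.b.0) + (c.d.0 + c.d.0) | d.c.a.0 | -c-> u1, -c-> u2, -d-> u3, -d-> u4
  u1 = (0 + 0) | (0\{c} + (0 + 0) + d.b.0) | -d-> u5
  u2 = d.0 | d.c.a.0 | -d-> u6, -d-> u7
  u3 = (c.(0 + 0) + (0 + 0 + (0 + 0))) | b.0 | -b-> u8, -c-> u5
  u4 = (c.d.0 + c.d.0) | c.a.0 | -c-> u7, -c-> u9
  u5 = (0 + 0) | b.0 | -b-> u10
  u6 = 0 | d.c.a.0 | -d-> u11
  u7 = d.0 | c.a.0 | -c-> u12, -d-> u11
  u8 = (c.(0 + 0) + (0 + 0 + (0 + 0))) | 0 | -c-> u10
  u9 = (c.d.0 + c.d.0) | a.0 | -a-> u13, -c-> u12
  u10 = (0 + 0) | 0 | ∅
  u11 = 0 | c.a.0 | -c-> u14
  u12 = d.0 | a.0 | -a-> u15, -d-> u14
  u13 = (c.d.0 + c.d.0) | 0 | -c-> u15
  u14 = 0 | a.0 | -a-> u16
  u15 = d.0 | 0 | -d-> u16
  u16 = 0 | 0 | ∅
Reachable graph of Q (14 states):
  v0 = (0 + 0 + (0 + 0 + (0 + 0))) | (0\{c} + (0 + 0) + d.b.0) + (c.d.0 + c.d.0) | d.c.a.0 | -c-> v1, -d-> v2, -d-> v3
  v1 = d.0 | d.c.a.0 | -d-> v4, -d-> v5
  v2 = (0 + 0 + (0 + 0 + (0 + 0))) | b.0 | -b-> v6
  v3 = (c.d.0 + c.d.0) | c.a.0 | -c-> v5, -c-> v7
  v4 = 0 | d.c.a.0 | -d-> v8
  v5 = d.0 | c.a.0 | -c-> v9, -d-> v8
  v6 = (0 + 0 + (0 + 0 + (0 + 0))) | 0 | ∅
  v7 = (c.d.0 + c.d.0) | a.0 | -a-> v10, -c-> v9
  v8 = 0 | c.a.0 | -c-> v11
  v9 = d.0 | a.0 | -a-> v12, -d-> v11
  v10 = (c.d.0 + c.d.0) | 0 | -c-> v12
  v11 = 0 | a.0 | -a-> v13
  v12 = d.0 | 0 | -d-> v13
  v13 = 0 | 0 | ∅
Coarsest stable partition (strong bisimilarity classes):
  B0 = {u0}
  B1 = {u1}
  B2 = {u5, v2}
  B3 = {u10, u16, v13, v6}
  B4 = {u3}
  B5 = {u8}
  B6 = {u2, v1}
  B7 = {u7, v5}
  B8 = {u12, v9}
  B9 = {u14, v11}
  B10 = {u15, v12}
  B11 = {u11, v8}
  B12 = {u6, v4}
  B13 = {u4, v3}
  B14 = {u9, v7}
  B15 = {u13, v10}
  B16 = {v0}
u0 ∈ B0, v0 ∈ B16 → different blocks

P ≁ Q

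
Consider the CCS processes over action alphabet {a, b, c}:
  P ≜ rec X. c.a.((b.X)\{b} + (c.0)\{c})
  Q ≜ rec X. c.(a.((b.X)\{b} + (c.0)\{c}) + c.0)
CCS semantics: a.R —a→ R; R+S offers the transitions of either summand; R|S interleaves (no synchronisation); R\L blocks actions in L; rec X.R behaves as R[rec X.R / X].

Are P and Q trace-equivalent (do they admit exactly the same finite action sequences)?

traces(P) ≠ traces(Q) — witness ⟨cc⟩

P's transition system — 3 states:
  s0 = rec X. c.a.((b.X)\{b} + (c.0)\{c}) → =c=> s1
  s1 = a.((b.(rec X. c.a.((b.X)\{b} + (c.0)\{c})))\{b} + (c.0)\{c}) → =a=> s2
  s2 = (b.(rec X. c.a.((b.X)\{b} + (c.0)\{c})))\{b} + (c.0)\{c} → ∅
Q's transition system — 4 states:
  t0 = rec X. c.(a.((b.X)\{b} + (c.0)\{c}) + c.0) → =c=> t1
  t1 = a.((b.(rec X. c.(a.((b.X)\{b} + (c.0)\{c}) + c.0)))\{b} + (c.0)\{c}) + c.0 → =a=> t2, =c=> t3
  t2 = (b.(rec X. c.(a.((b.X)\{b} + (c.0)\{c}) + c.0)))\{b} + (c.0)\{c} → ∅
  t3 = 0 → ∅
Trace ⟨cc⟩ through Q, begin at {t0}:
  [1] c ⇒ {t1}
  [2] c ⇒ {t3}
  Q completes σ.
Trace ⟨cc⟩ through P, begin at {s0}:
  [1] c ⇒ {s1}
  [2] c ⇒ ∅ (P stuck)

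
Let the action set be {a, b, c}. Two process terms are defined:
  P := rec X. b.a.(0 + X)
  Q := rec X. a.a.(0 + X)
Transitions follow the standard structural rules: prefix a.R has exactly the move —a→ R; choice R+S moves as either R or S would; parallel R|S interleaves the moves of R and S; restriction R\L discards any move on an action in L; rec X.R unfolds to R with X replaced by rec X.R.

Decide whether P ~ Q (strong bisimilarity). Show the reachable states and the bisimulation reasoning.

LTS(P): 3 reachable states
  p0 = rec X. b.a.(0 + X) | ··b··> p1
  p1 = a.(0 + (rec X. b.a.(0 + X))) | ··a··> p2
  p2 = 0 + (rec X. b.a.(0 + X)) | ··b··> p1
LTS(Q): 3 reachable states
  q0 = rec X. a.a.(0 + X) | ··a··> q1
  q1 = a.(0 + (rec X. a.a.(0 + X))) | ··a··> q2
  q2 = 0 + (rec X. a.a.(0 + X)) | ··a··> q1
Partition-refinement fixed point:
  B0 = {p0, p2}
  B1 = {p1}
  B2 = {q0, q1, q2}
p0 ∈ B0, q0 ∈ B2 → different blocks

P ≁ Q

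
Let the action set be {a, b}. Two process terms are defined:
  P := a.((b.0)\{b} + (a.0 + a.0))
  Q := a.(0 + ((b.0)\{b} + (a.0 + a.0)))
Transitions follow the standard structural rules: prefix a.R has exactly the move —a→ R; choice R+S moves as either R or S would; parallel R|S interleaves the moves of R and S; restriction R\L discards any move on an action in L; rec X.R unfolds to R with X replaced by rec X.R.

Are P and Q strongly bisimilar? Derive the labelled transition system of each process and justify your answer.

bisimilar

Reachable graph of P (3 states):
  p0 = a.((b.0)\{b} + (a.0 + a.0)) ⊢ =a=> p1
  p1 = (b.0)\{b} + (a.0 + a.0) ⊢ =a=> p2
  p2 = 0 ⊢ deadlocked
Reachable graph of Q (3 states):
  q0 = a.(0 + ((b.0)\{b} + (a.0 + a.0))) ⊢ =a=> q1
  q1 = 0 + ((b.0)\{b} + (a.0 + a.0)) ⊢ =a=> q2
  q2 = 0 ⊢ deadlocked
Partition-refinement fixed point:
  B0 = {p0, q0}
  B1 = {p1, q1}
  B2 = {p2, q2}
p0 ∈ B0, q0 ∈ B0 → same block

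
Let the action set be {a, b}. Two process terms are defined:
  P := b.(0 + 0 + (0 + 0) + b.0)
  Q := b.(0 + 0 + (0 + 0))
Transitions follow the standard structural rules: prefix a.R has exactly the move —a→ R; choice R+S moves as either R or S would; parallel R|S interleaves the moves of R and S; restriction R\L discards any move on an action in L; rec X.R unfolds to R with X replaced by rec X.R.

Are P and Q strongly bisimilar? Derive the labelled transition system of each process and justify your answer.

P ≁ Q

P's transition system — 3 states:
  u0 = b.(0 + 0 + (0 + 0) + b.0) → --b--▸ u1
  u1 = 0 + 0 + (0 + 0) + b.0 → --b--▸ u2
  u2 = 0 → ·
Q's transition system — 2 states:
  v0 = b.(0 + 0 + (0 + 0)) → --b--▸ v1
  v1 = 0 + 0 + (0 + 0) → ·
Coarsest stable partition (strong bisimilarity classes):
  B0 = {u0}
  B1 = {u1, v0}
  B2 = {u2, v1}
u0 ∈ B0, v0 ∈ B1 → different blocks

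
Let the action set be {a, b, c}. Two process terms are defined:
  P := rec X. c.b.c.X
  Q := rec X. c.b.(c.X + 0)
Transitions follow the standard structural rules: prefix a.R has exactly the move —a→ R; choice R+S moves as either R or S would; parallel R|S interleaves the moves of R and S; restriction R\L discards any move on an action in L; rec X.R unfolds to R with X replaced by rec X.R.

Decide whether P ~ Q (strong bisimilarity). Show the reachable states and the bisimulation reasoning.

P's transition system — 3 states:
  p0 = rec X. c.b.c.X → —c→ p1
  p1 = b.c.(rec X. c.b.c.X) → —b→ p2
  p2 = c.(rec X. c.b.c.X) → —c→ p0
Q's transition system — 3 states:
  q0 = rec X. c.b.(c.X + 0) → —c→ q1
  q1 = b.(c.(rec X. c.b.(c.X + 0)) + 0) → —b→ q2
  q2 = c.(rec X. c.b.(c.X + 0)) + 0 → —c→ q0
Bisimilarity quotient blocks:
  B0 = {p0, q0}
  B1 = {p1, q1}
  B2 = {p2, q2}
p0 ∈ B0, q0 ∈ B0 → same block

P ~ Q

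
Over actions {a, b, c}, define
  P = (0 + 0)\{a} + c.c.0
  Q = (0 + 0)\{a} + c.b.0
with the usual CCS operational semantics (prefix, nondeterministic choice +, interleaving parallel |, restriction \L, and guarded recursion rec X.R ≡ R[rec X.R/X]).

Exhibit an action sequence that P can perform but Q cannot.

Reachable graph of P (3 states):
  u0 = (0 + 0)\{a} + c.c.0 ⊢ --c--▸ u1
  u1 = c.0 ⊢ --c--▸ u2
  u2 = 0 ⊢ ·
Reachable graph of Q (3 states):
  v0 = (0 + 0)\{a} + c.b.0 ⊢ --c--▸ v1
  v1 = b.0 ⊢ --b--▸ v2
  v2 = 0 ⊢ ·
Run σ = ⟨cc⟩ on P: start {u0}
  [1] c ⇒ {u1}
  [2] c ⇒ {u2}
  — P admits the full trace.
Run σ = ⟨cc⟩ on Q: start {v0}
  [1] c ⇒ {v1}
  [2] c ⇒ ∅ (Q stuck)

cc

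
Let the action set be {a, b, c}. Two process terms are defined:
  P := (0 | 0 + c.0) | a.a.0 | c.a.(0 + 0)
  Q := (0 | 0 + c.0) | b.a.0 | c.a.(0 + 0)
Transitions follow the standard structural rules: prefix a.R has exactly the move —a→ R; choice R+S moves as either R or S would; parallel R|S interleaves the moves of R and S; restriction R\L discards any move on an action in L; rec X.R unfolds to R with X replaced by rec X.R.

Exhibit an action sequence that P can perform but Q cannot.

LTS(P): 18 reachable states
  p0 = (0 | 0 + c.0) | a.a.0 | c.a.(0 + 0) :: -a-> p1, -c-> p2, -c-> p3
  p1 = (0 | 0 + c.0) | a.0 | c.a.(0 + 0) :: -a-> p4, -c-> p5, -c-> p6
  p2 = (0 | 0 + c.0) | a.a.0 | a.(0 + 0) :: -a-> p5, -a-> p7, -c-> p8
  p3 = 0 | a.a.0 | c.a.(0 + 0) :: -a-> p6, -c-> p8
  p4 = (0 | 0 + c.0) | 0 | c.a.(0 + 0) :: -c-> p10, -c-> p9
  p5 = (0 | 0 + c.0) | a.0 | a.(0 + 0) :: -a-> p11, -a-> p9, -c-> p12
  p6 = 0 | a.0 | c.a.(0 + 0) :: -a-> p10, -c-> p12
  p7 = (0 | 0 + c.0) | a.a.0 | (0 + 0) :: -a-> p11, -c-> p13
  p8 = 0 | a.a.0 | a.(0 + 0) :: -a-> p12, -a-> p13
  p9 = (0 | 0 + c.0) | 0 | a.(0 + 0) :: -a-> p14, -c-> p15
  p10 = 0 | 0 | c.a.(0 + 0) :: -c-> p15
  p11 = (0 | 0 + c.0) | a.0 | (0 + 0) :: -a-> p14, -c-> p16
  p12 = 0 | a.0 | a.(0 + 0) :: -a-> p15, -a-> p16
  p13 = 0 | a.a.0 | (0 + 0) :: -a-> p16
  p14 = (0 | 0 + c.0) | 0 | (0 + 0) :: -c-> p17
  p15 = 0 | 0 | a.(0 + 0) :: -a-> p17
  p16 = 0 | a.0 | (0 + 0) :: -a-> p17
  p17 = 0 | 0 | (0 + 0) :: (no moves)
LTS(Q): 18 reachable states
  q0 = (0 | 0 + c.0) | b.a.0 | c.a.(0 + 0) :: -b-> q1, -c-> q2, -c-> q3
  q1 = (0 | 0 + c.0) | a.0 | c.a.(0 + 0) :: -a-> q4, -c-> q5, -c-> q6
  q2 = (0 | 0 + c.0) | b.a.0 | a.(0 + 0) :: -a-> q7, -b-> q5, -c-> q8
  q3 = 0 | b.a.0 | c.a.(0 + 0) :: -b-> q6, -c-> q8
  q4 = (0 | 0 + c.0) | 0 | c.a.(0 + 0) :: -c-> q10, -c-> q9
  q5 = (0 | 0 + c.0) | a.0 | a.(0 + 0) :: -a-> q11, -a-> q9, -c-> q12
  q6 = 0 | a.0 | c.a.(0 + 0) :: -a-> q10, -c-> q12
  q7 = (0 | 0 + c.0) | b.a.0 | (0 + 0) :: -b-> q11, -c-> q13
  q8 = 0 | b.a.0 | a.(0 + 0) :: -a-> q13, -b-> q12
  q9 = (0 | 0 + c.0) | 0 | a.(0 + 0) :: -a-> q14, -c-> q15
  q10 = 0 | 0 | c.a.(0 + 0) :: -c-> q15
  q11 = (0 | 0 + c.0) | a.0 | (0 + 0) :: -a-> q14, -c-> q16
  q12 = 0 | a.0 | a.(0 + 0) :: -a-> q15, -a-> q16
  q13 = 0 | b.a.0 | (0 + 0) :: -b-> q16
  q14 = (0 | 0 + c.0) | 0 | (0 + 0) :: -c-> q17
  q15 = 0 | 0 | a.(0 + 0) :: -a-> q17
  q16 = 0 | a.0 | (0 + 0) :: -a-> q17
  q17 = 0 | 0 | (0 + 0) :: (no moves)
Run σ = ⟨a⟩ on P: start {p0}
  after a @ step 1: {p1}
  P completes σ.
Run σ = ⟨a⟩ on Q: start {q0}
  after a @ step 1: no successor for Q

a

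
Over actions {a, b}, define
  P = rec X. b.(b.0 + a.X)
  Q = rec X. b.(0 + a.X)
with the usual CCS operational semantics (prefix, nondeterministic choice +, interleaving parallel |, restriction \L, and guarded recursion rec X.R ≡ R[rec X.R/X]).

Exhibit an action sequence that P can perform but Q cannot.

LTS(P): 3 reachable states
  p0 = rec X. b.(b.0 + a.X) ⊢ —b→ p1
  p1 = b.0 + a.(rec X. b.(b.0 + a.X)) ⊢ —a→ p0, —b→ p2
  p2 = 0 ⊢ ∅
LTS(Q): 2 reachable states
  q0 = rec X. b.(0 + a.X) ⊢ —b→ q1
  q1 = 0 + a.(rec X. b.(0 + a.X)) ⊢ —a→ q0
Executing bb from P (initial set {p0}):
  after b @ step 1: {p1}
  after b @ step 2: {p2}
  ✓ P
Executing bb from Q (initial set {q0}):
  after b @ step 1: {q1}
  after b @ step 2: ∅  — Q cannot continue

bb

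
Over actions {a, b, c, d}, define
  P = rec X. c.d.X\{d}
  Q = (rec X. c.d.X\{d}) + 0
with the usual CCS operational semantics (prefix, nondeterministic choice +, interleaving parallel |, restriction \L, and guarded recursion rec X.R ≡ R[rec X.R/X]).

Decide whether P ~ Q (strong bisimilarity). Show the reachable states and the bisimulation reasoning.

P ~ Q

Reachable graph of P (4 states):
  s0 = rec X. c.d.X\{d} :: ··c··> s1
  s1 = d.(rec X. c.d.X\{d})\{d} :: ··d··> s2
  s2 = (rec X. c.d.X\{d})\{d} :: ··c··> s3
  s3 = (d.(rec X. c.d.X\{d})\{d})\{d} :: (no moves)
Reachable graph of Q (4 states):
  t0 = (rec X. c.d.X\{d}) + 0 :: ··c··> t1
  t1 = d.(rec X. c.d.X\{d})\{d} :: ··d··> t2
  t2 = (rec X. c.d.X\{d})\{d} :: ··c··> t3
  t3 = (d.(rec X. c.d.X\{d})\{d})\{d} :: (no moves)
Coarsest stable partition (strong bisimilarity classes):
  B0 = {s0, t0}
  B1 = {s1, t1}
  B2 = {s2, t2}
  B3 = {s3, t3}
s0 ∈ B0, t0 ∈ B0 → same block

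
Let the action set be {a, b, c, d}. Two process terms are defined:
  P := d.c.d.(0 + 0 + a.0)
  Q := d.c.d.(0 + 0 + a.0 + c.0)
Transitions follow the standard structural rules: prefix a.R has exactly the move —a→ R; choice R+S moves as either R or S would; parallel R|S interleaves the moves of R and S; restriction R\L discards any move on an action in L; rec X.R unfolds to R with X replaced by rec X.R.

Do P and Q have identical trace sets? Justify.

Reachable graph of P (5 states):
  m0 = d.c.d.(0 + 0 + a.0) has moves --d--▸ m1
  m1 = c.d.(0 + 0 + a.0) has moves --c--▸ m2
  m2 = d.(0 + 0 + a.0) has moves --d--▸ m3
  m3 = 0 + 0 + a.0 has moves --a--▸ m4
  m4 = 0 has moves stopped
Reachable graph of Q (5 states):
  n0 = d.c.d.(0 + 0 + a.0 + c.0) has moves --d--▸ n1
  n1 = c.d.(0 + 0 + a.0 + c.0) has moves --c--▸ n2
  n2 = d.(0 + 0 + a.0 + c.0) has moves --d--▸ n3
  n3 = 0 + 0 + a.0 + c.0 has moves --a--▸ n4, --c--▸ n4
  n4 = 0 has moves stopped
Run σ = ⟨dcdc⟩ on Q: start {n0}
  after d @ step 1: {n1}
  after c @ step 2: {n2}
  after d @ step 3: {n3}
  after c @ step 4: {n4}
  Q completes σ.
Run σ = ⟨dcdc⟩ on P: start {m0}
  after d @ step 1: {m1}
  after c @ step 2: {m2}
  after d @ step 3: {m3}
  after c @ step 4: no successor for P

trace-distinct — witness ⟨dcdc⟩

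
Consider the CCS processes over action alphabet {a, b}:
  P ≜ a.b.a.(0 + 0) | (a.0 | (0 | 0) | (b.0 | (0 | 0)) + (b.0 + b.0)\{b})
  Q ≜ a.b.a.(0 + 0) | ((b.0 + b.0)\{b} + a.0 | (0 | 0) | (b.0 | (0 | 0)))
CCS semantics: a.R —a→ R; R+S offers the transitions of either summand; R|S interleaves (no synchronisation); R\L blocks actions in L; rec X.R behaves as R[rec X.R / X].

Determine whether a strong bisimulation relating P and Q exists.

P's transition system — 16 states:
  s0 = a.b.a.(0 + 0) | (a.0 | (0 | 0) | (b.0 | (0 | 0)) + (b.0 + b.0)\{b}) ⊢ ··a··> s1, ··a··> s2, ··b··> s3
  s1 = a.b.a.(0 + 0) | (0 | (0 | 0) | (b.0 | (0 | 0))) ⊢ ··a··> s4, ··b··> s5
  s2 = b.a.(0 + 0) | (a.0 | (0 | 0) | (b.0 | (0 | 0)) + (b.0 + b.0)\{b}) ⊢ ··a··> s4, ··b··> s6, ··b··> s7
  s3 = a.b.a.(0 + 0) | (a.0 | (0 | 0) | (0 | (0 | 0))) ⊢ ··a··> s5, ··a··> s7
  s4 = b.a.(0 + 0) | (0 | (0 | 0) | (b.0 | (0 | 0))) ⊢ ··b··> s8, ··b··> s9
  s5 = a.b.a.(0 + 0) | (0 | (0 | 0) | (0 | (0 | 0))) ⊢ ··a··> s9
  s6 = a.(0 + 0) | (a.0 | (0 | 0) | (b.0 | (0 | 0)) + (b.0 + b.0)\{b}) ⊢ ··a··> s10, ··a··> s8, ··b··> s11
  s7 = b.a.(0 + 0) | (a.0 | (0 | 0) | (0 | (0 | 0))) ⊢ ··a··> s9, ··b··> s11
  s8 = a.(0 + 0) | (0 | (0 | 0) | (b.0 | (0 | 0))) ⊢ ··a··> s12, ··b··> s13
  s9 = b.a.(0 + 0) | (0 | (0 | 0) | (0 | (0 | 0))) ⊢ ··b··> s13
  s10 = (0 + 0) | (a.0 | (0 | 0) | (b.0 | (0 | 0)) + (b.0 + b.0)\{b}) ⊢ ··a··> s12, ··b··> s14
  s11 = a.(0 + 0) | (a.0 | (0 | 0) | (0 | (0 | 0))) ⊢ ··a··> s13, ··a··> s14
  s12 = (0 + 0) | (0 | (0 | 0) | (b.0 | (0 | 0))) ⊢ ··b··> s15
  s13 = a.(0 + 0) | (0 | (0 | 0) | (0 | (0 | 0))) ⊢ ··a··> s15
  s14 = (0 + 0) | (a.0 | (0 | 0) | (0 | (0 | 0))) ⊢ ··a··> s15
  s15 = (0 + 0) | (0 | (0 | 0) | (0 | (0 | 0))) ⊢ ∅
Q's transition system — 16 states:
  t0 = a.b.a.(0 + 0) | ((b.0 + b.0)\{b} + a.0 | (0 | 0) | (b.0 | (0 | 0))) ⊢ ··a··> t1, ··a··> t2, ··b··> t3
  t1 = a.b.a.(0 + 0) | (0 | (0 | 0) | (b.0 | (0 | 0))) ⊢ ··a··> t4, ··b··> t5
  t2 = b.a.(0 + 0) | ((b.0 + b.0)\{b} + a.0 | (0 | 0) | (b.0 | (0 | 0))) ⊢ ··a··> t4, ··b··> t6, ··b··> t7
  t3 = a.b.a.(0 + 0) | (a.0 | (0 | 0) | (0 | (0 | 0))) ⊢ ··a··> t5, ··a··> t7
  t4 = b.a.(0 + 0) | (0 | (0 | 0) | (b.0 | (0 | 0))) ⊢ ··b··> t8, ··b··> t9
  t5 = a.b.a.(0 + 0) | (0 | (0 | 0) | (0 | (0 | 0))) ⊢ ··a··> t9
  t6 = a.(0 + 0) | ((b.0 + b.0)\{b} + a.0 | (0 | 0) | (b.0 | (0 | 0))) ⊢ ··a··> t10, ··a··> t8, ··b··> t11
  t7 = b.a.(0 + 0) | (a.0 | (0 | 0) | (0 | (0 | 0))) ⊢ ··a··> t9, ··b··> t11
  t8 = a.(0 + 0) | (0 | (0 | 0) | (b.0 | (0 | 0))) ⊢ ··a··> t12, ··b··> t13
  t9 = b.a.(0 + 0) | (0 | (0 | 0) | (0 | (0 | 0))) ⊢ ··b··> t13
  t10 = (0 + 0) | ((b.0 + b.0)\{b} + a.0 | (0 | 0) | (b.0 | (0 | 0))) ⊢ ··a··> t12, ··b··> t14
  t11 = a.(0 + 0) | (a.0 | (0 | 0) | (0 | (0 | 0))) ⊢ ··a··> t13, ··a··> t14
  t12 = (0 + 0) | (0 | (0 | 0) | (b.0 | (0 | 0))) ⊢ ··b··> t15
  t13 = a.(0 + 0) | (0 | (0 | 0) | (0 | (0 | 0))) ⊢ ··a··> t15
  t14 = (0 + 0) | (a.0 | (0 | 0) | (0 | (0 | 0))) ⊢ ··a··> t15
  t15 = (0 + 0) | (0 | (0 | 0) | (0 | (0 | 0))) ⊢ ∅
Bisimilarity quotient blocks:
  B0 = {s0, t0}
  B1 = {s3, t3}
  B2 = {s7, t7}
  B3 = {s11, t11}
  B4 = {s13, s14, t13, t14}
  B5 = {s15, t15}
  B6 = {s9, t9}
  B7 = {s5, t5}
  B8 = {s2, t2}
  B9 = {s4, t4}
  B10 = {s10, s8, t10, t8}
  B11 = {s12, t12}
  B12 = {s6, t6}
  B13 = {s1, t1}
s0 ∈ B0, t0 ∈ B0 → same block

YES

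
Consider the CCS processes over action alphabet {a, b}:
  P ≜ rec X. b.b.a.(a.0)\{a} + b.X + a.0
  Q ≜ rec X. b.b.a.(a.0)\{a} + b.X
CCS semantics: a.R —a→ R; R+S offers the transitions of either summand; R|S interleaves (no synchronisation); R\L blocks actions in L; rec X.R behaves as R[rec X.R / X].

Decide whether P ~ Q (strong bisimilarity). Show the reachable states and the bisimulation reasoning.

Reachable graph of P (5 states):
  s0 = rec X. b.b.a.(a.0)\{a} + b.X + a.0 has moves =a=> s1, =b=> s0, =b=> s2
  s1 = 0 has moves ·
  s2 = b.a.(a.0)\{a} has moves =b=> s3
  s3 = a.(a.0)\{a} has moves =a=> s4
  s4 = (a.0)\{a} has moves ·
Reachable graph of Q (4 states):
  t0 = rec X. b.b.a.(a.0)\{a} + b.X has moves =b=> t0, =b=> t1
  t1 = b.a.(a.0)\{a} has moves =b=> t2
  t2 = a.(a.0)\{a} has moves =a=> t3
  t3 = (a.0)\{a} has moves ·
Coarsest stable partition (strong bisimilarity classes):
  B0 = {s0}
  B1 = {s1, s4, t3}
  B2 = {s2, t1}
  B3 = {s3, t2}
  B4 = {t0}
s0 ∈ B0, t0 ∈ B4 → different blocks

not bisimilar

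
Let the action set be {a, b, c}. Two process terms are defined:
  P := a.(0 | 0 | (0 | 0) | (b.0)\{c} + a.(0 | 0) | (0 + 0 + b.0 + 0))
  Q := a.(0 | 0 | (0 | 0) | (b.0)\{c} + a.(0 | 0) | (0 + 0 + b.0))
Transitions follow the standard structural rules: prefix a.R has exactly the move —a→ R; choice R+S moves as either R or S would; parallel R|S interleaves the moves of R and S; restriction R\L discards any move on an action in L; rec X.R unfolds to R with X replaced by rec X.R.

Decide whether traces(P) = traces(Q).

P's transition system — 6 states:
  m0 = a.(0 | 0 | (0 | 0) | (b.0)\{c} + a.(0 | 0) | (0 + 0 + b.0 + 0)) :: —a→ m1
  m1 = 0 | 0 | (0 | 0) | (b.0)\{c} + a.(0 | 0) | (0 + 0 + b.0 + 0) :: —a→ m2, —b→ m3, —b→ m4
  m2 = 0 | 0 | (0 + 0 + b.0 + 0) :: —b→ m5
  m3 = 0 | 0 | (0 | 0) | 0\{c} :: ∅
  m4 = a.(0 | 0) | 0 :: —a→ m5
  m5 = 0 | 0 | 0 :: ∅
Q's transition system — 6 states:
  n0 = a.(0 | 0 | (0 | 0) | (b.0)\{c} + a.(0 | 0) | (0 + 0 + b.0)) :: —a→ n1
  n1 = 0 | 0 | (0 | 0) | (b.0)\{c} + a.(0 | 0) | (0 + 0 + b.0) :: —a→ n2, —b→ n3, —b→ n4
  n2 = 0 | 0 | (0 + 0 + b.0) :: —b→ n5
  n3 = 0 | 0 | (0 | 0) | 0\{c} :: ∅
  n4 = a.(0 | 0) | 0 :: —a→ n5
  n5 = 0 | 0 | 0 :: ∅
Bisimilarity quotient blocks:
  B0 = {m0, n0}
  B1 = {m1, n1}
  B2 = {m2, n2}
  B3 = {m3, m5, n3, n5}
  B4 = {m4, n4}
m0 ∈ B0, n0 ∈ B0 → same block
Bisimilar ⇒ trace-equivalent.

traces(P) = traces(Q)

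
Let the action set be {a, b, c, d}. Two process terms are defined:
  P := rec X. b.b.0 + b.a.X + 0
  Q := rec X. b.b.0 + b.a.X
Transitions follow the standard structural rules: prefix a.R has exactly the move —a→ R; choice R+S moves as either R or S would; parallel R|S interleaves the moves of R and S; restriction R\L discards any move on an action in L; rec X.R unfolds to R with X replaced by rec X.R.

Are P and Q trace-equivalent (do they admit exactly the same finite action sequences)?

YES

LTS(P): 4 reachable states
  m0 = rec X. b.b.0 + b.a.X + 0 has moves ··b··> m1, ··b··> m2
  m1 = a.(rec X. b.b.0 + b.a.X + 0) has moves ··a··> m0
  m2 = b.0 has moves ··b··> m3
  m3 = 0 has moves stopped
LTS(Q): 4 reachable states
  n0 = rec X. b.b.0 + b.a.X has moves ··b··> n1, ··b··> n2
  n1 = a.(rec X. b.b.0 + b.a.X) has moves ··a··> n0
  n2 = b.0 has moves ··b··> n3
  n3 = 0 has moves stopped
Partition-refinement fixed point:
  B0 = {m0, n0}
  B1 = {m1, n1}
  B2 = {m2, n2}
  B3 = {m3, n3}
m0 ∈ B0, n0 ∈ B0 → same block
Bisimilar ⇒ trace-equivalent.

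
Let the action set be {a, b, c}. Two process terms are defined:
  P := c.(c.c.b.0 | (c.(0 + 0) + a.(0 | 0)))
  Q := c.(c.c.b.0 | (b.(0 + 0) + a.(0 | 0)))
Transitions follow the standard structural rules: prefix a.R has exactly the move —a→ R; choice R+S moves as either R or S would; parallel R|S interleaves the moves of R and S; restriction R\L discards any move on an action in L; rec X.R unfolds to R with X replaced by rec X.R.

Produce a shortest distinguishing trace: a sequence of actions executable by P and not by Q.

P's transition system — 13 states:
  s0 = c.(c.c.b.0 | (c.(0 + 0) + a.(0 | 0))) has moves ··c··> s1
  s1 = c.c.b.0 | (c.(0 + 0) + a.(0 | 0)) has moves ··a··> s2, ··c··> s3, ··c··> s4
  s2 = c.c.b.0 | (0 | 0) has moves ··c··> s5
  s3 = c.b.0 | (c.(0 + 0) + a.(0 | 0)) has moves ··a··> s5, ··c··> s6, ··c··> s7
  s4 = c.c.b.0 | (0 + 0) has moves ··c··> s7
  s5 = c.b.0 | (0 | 0) has moves ··c··> s8
  s6 = b.0 | (c.(0 + 0) + a.(0 | 0)) has moves ··a··> s8, ··b··> s9, ··c··> s10
  s7 = c.b.0 | (0 + 0) has moves ··c··> s10
  s8 = b.0 | (0 | 0) has moves ··b··> s11
  s9 = 0 | (c.(0 + 0) + a.(0 | 0)) has moves ··a··> s11, ··c··> s12
  s10 = b.0 | (0 + 0) has moves ··b··> s12
  s11 = 0 | (0 | 0) has moves ·
  s12 = 0 | (0 + 0) has moves ·
Q's transition system — 13 states:
  t0 = c.(c.c.b.0 | (b.(0 + 0) + a.(0 | 0))) has moves ··c··> t1
  t1 = c.c.b.0 | (b.(0 + 0) + a.(0 | 0)) has moves ··a··> t2, ··b··> t3, ··c··> t4
  t2 = c.c.b.0 | (0 | 0) has moves ··c··> t5
  t3 = c.c.b.0 | (0 + 0) has moves ··c··> t6
  t4 = c.b.0 | (b.(0 + 0) + a.(0 | 0)) has moves ··a··> t5, ··b··> t6, ··c··> t7
  t5 = c.b.0 | (0 | 0) has moves ··c··> t8
  t6 = c.b.0 | (0 + 0) has moves ··c··> t9
  t7 = b.0 | (b.(0 + 0) + a.(0 | 0)) has moves ··a··> t8, ··b··> t10, ··b··> t9
  t8 = b.0 | (0 | 0) has moves ··b··> t11
  t9 = b.0 | (0 + 0) has moves ··b··> t12
  t10 = 0 | (b.(0 + 0) + a.(0 | 0)) has moves ··a··> t11, ··b··> t12
  t11 = 0 | (0 | 0) has moves ·
  t12 = 0 | (0 + 0) has moves ·
Run σ = ⟨cccc⟩ on P: start {s0}
  after c @ step 1: {s1}
  after c @ step 2: {s3, s4}
  after c @ step 3: {s6, s7}
  after c @ step 4: {s10}
  P completes σ.
Run σ = ⟨cccc⟩ on Q: start {t0}
  after c @ step 1: {t1}
  after c @ step 2: {t4}
  after c @ step 3: {t7}
  after c @ step 4: ∅ (Q stuck)

cccc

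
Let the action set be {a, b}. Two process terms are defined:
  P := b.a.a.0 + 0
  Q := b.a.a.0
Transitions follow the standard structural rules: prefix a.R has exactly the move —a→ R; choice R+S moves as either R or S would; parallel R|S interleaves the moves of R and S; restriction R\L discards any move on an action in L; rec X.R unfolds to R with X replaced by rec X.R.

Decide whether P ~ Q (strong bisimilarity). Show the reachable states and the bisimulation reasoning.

YES

Reachable graph of P (4 states):
  p0 = b.a.a.0 + 0 has moves —b→ p1
  p1 = a.a.0 has moves —a→ p2
  p2 = a.0 has moves —a→ p3
  p3 = 0 has moves (no moves)
Reachable graph of Q (4 states):
  q0 = b.a.a.0 has moves —b→ q1
  q1 = a.a.0 has moves —a→ q2
  q2 = a.0 has moves —a→ q3
  q3 = 0 has moves (no moves)
Partition-refinement fixed point:
  B0 = {p0, q0}
  B1 = {p1, q1}
  B2 = {p2, q2}
  B3 = {p3, q3}
p0 ∈ B0, q0 ∈ B0 → same block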